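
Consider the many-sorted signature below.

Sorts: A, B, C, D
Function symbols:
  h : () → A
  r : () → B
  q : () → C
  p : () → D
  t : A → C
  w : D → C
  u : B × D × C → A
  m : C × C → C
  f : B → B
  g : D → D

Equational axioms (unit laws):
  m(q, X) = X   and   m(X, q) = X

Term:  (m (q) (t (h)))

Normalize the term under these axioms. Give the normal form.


1. (m (q) (t (h)))  →  (t (h))

normal form = (t (h))


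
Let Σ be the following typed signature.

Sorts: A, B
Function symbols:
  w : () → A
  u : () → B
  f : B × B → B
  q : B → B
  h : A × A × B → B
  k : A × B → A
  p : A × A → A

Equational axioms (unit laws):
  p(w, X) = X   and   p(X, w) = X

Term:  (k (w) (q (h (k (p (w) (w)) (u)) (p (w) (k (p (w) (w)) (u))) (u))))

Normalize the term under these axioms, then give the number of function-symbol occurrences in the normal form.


size = 11

1. (k (w) (q (h (k (p (w) (w)) (u)) (p (w) (k (p (w) (w)) (u))) (u))))  →  (k (w) (q (h (k (w) (u)) (p (w) (k (p (w) (w)) (u))) (u))))
2. (k (w) (q (h (k (w) (u)) (p (w) (k (p (w) (w)) (u))) (u))))  →  (k (w) (q (h (k (w) (u)) (k (p (w) (w)) (u)) (u))))
3. (k (w) (q (h (k (w) (u)) (k (p (w) (w)) (u)) (u))))  →  (k (w) (q (h (k (w) (u)) (k (w) (u)) (u))))
normal form: (k (w) (q (h (k (w) (u)) (k (w) (u)) (u))))


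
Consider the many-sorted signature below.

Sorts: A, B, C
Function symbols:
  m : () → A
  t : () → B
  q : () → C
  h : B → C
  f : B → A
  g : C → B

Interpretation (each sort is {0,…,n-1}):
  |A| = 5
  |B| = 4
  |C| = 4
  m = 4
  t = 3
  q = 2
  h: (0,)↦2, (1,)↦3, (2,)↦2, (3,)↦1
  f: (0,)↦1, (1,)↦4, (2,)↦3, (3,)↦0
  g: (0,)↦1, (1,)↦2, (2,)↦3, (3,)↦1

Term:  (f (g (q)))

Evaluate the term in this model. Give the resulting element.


  q = 2
  (g (q)) = g(2,) = 3
  (f (g (q))) = f(3,) = 0

value = 0


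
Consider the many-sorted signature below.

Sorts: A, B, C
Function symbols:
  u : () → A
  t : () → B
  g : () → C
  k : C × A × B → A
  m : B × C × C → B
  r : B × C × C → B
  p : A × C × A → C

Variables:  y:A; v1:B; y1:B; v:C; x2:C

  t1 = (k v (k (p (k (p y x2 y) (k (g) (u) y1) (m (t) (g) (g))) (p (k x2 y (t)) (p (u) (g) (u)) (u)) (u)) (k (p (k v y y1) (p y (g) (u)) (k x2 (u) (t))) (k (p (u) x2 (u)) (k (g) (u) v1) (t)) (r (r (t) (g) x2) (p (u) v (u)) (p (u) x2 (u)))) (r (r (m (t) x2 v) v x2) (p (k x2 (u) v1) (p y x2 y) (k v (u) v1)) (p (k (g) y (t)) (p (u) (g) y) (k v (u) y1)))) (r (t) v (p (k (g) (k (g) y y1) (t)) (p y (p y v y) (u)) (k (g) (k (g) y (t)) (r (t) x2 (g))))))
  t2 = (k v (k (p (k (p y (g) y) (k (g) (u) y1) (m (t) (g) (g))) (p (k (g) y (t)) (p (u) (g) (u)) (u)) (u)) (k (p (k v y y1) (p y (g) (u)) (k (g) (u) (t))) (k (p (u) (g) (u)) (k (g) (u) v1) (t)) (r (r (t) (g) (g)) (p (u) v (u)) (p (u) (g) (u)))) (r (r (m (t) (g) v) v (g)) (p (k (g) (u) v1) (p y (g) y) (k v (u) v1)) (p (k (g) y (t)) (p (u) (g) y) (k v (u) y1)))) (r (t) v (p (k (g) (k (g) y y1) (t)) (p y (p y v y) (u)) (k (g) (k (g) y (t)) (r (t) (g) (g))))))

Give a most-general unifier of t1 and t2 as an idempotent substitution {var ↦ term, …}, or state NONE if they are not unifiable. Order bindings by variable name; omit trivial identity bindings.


{x2 ↦ (g)}


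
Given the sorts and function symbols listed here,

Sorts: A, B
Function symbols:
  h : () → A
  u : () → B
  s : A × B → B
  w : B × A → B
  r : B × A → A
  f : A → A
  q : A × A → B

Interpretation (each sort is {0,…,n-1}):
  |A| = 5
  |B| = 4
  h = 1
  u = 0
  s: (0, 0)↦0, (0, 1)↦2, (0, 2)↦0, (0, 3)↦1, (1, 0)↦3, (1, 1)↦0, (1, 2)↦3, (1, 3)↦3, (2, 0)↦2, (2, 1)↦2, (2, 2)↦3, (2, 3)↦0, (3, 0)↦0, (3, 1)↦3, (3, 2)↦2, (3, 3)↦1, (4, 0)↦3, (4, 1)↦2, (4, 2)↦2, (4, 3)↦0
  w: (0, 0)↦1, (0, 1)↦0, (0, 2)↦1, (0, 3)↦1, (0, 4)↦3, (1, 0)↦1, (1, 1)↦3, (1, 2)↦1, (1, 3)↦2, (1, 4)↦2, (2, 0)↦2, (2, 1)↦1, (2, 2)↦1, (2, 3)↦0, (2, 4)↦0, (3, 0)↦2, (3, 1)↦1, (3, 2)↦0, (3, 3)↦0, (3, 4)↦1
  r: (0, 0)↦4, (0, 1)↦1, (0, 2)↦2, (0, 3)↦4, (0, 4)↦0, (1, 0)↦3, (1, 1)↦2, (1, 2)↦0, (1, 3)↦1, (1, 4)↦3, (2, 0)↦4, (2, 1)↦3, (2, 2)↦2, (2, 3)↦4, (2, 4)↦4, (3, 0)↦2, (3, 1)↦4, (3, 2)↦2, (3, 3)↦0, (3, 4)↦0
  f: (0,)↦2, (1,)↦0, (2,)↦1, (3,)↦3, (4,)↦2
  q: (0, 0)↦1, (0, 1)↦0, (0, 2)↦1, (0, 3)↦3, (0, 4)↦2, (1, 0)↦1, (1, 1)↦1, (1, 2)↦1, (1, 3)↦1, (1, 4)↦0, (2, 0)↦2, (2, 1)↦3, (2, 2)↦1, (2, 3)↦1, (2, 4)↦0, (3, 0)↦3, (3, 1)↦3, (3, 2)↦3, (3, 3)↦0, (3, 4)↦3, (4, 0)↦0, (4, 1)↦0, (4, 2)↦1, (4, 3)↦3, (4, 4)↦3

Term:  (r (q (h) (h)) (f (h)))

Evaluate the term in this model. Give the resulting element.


value = 3

  h = 1
  h = 1
  (q (h) (h)) = q(1, 1) = 1
  h = 1
  (f (h)) = f(1,) = 0
  (r (q (h) (h)) (f (h))) = r(1, 0) = 3


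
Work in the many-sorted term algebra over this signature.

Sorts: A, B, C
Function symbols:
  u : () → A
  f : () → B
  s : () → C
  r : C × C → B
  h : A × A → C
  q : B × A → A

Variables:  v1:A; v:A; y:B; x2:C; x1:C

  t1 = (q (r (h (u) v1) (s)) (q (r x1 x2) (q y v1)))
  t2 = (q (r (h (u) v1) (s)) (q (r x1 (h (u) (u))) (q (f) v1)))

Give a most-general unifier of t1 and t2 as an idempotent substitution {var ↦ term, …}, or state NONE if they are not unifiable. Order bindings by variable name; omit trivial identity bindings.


{x2 ↦ (h (u) (u)), y ↦ (f)}


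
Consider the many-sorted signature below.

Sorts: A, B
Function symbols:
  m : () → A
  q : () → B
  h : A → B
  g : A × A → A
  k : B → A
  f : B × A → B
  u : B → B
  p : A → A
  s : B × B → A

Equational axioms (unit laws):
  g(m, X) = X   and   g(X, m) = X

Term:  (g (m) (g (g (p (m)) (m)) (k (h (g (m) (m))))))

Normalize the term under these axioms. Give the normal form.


1. (g (m) (g (g (p (m)) (m)) (k (h (g (m) (m))))))  →  (g (g (p (m)) (m)) (k (h (g (m) (m)))))
2. (g (g (p (m)) (m)) (k (h (g (m) (m)))))  →  (g (p (m)) (k (h (g (m) (m)))))
3. (g (p (m)) (k (h (g (m) (m)))))  →  (g (p (m)) (k (h (m))))

normal form = (g (p (m)) (k (h (m))))


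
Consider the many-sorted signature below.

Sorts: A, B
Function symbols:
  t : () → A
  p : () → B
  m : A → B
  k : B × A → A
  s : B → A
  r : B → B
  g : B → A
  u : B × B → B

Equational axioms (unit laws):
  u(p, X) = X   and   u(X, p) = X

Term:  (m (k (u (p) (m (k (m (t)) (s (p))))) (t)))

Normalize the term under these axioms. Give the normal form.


1. (m (k (u (p) (m (k (m (t)) (s (p))))) (t)))  →  (m (k (m (k (m (t)) (s (p)))) (t)))

normal form = (m (k (m (k (m (t)) (s (p)))) (t)))


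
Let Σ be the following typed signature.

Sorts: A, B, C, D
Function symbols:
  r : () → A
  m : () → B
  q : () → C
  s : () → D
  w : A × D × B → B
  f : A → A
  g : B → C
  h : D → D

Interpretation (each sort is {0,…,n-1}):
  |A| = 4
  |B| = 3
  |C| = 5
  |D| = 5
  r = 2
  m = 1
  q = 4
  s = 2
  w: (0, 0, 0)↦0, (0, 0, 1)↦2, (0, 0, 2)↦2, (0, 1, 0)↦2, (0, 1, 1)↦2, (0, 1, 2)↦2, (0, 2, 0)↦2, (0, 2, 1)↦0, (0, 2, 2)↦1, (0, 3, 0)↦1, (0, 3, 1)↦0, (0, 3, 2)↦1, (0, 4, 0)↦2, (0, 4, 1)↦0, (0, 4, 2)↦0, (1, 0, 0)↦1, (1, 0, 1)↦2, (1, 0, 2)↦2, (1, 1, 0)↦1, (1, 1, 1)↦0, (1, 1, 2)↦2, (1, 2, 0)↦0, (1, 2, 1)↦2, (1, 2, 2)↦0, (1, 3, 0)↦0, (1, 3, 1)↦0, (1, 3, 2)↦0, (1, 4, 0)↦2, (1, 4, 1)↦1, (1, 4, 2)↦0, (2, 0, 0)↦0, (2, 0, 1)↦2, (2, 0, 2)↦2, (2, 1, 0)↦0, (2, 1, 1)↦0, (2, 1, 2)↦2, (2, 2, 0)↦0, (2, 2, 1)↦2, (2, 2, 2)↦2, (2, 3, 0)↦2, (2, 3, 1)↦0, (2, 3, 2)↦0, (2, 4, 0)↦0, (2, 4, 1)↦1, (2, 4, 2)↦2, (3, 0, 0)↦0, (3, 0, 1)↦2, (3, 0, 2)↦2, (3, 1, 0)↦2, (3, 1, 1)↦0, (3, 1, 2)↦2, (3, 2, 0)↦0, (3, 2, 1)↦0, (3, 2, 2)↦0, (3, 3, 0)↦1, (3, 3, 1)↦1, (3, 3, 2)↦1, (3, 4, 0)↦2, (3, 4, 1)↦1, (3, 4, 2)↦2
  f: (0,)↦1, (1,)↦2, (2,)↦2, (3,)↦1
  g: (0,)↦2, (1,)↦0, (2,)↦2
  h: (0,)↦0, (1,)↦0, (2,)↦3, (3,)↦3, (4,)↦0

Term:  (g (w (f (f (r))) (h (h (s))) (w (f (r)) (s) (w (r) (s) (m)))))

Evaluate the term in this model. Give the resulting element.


value = 2

  r = 2
  (f (r)) = f(2,) = 2
  (f (f (r))) = f(2,) = 2
  s = 2
  (h (s)) = h(2,) = 3
  (h (h (s))) = h(3,) = 3
  r = 2
  (f (r)) = f(2,) = 2
  s = 2
  r = 2
  s = 2
  m = 1
  (w (r) (s) (m)) = w(2, 2, 1) = 2
  (w (f (r)) (s) (w (r) (s) (m))) = w(2, 2, 2) = 2
  (w (f (f (r))) (h (h (s))) (w (f (r)) (s) (w (r) (s) (m)))) = w(2, 3, 2) = 0
  (g (w (f (f (r))) (h (h (s))) (w (f (r)) (s) (w (r) (s) (m))))) = g(0,) = 2


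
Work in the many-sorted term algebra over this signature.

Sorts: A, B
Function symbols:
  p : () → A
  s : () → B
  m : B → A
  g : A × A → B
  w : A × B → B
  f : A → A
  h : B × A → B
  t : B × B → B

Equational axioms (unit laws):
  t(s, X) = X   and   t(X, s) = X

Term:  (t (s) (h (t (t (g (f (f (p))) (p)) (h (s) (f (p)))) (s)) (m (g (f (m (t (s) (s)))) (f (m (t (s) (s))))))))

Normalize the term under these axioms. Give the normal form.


normal form = (h (t (g (f (f (p))) (p)) (h (s) (f (p)))) (m (g (f (m (s))) (f (m (s))))))

1. (t (s) (h (t (t (g (f (f (p))) (p)) (h (s) (f (p)))) (s)) (m (g (f (m (t (s) (s)))) (f (m (t (s) (s))))))))  →  (h (t (t (g (f (f (p))) (p)) (h (s) (f (p)))) (s)) (m (g (f (m (t (s) (s)))) (f (m (t (s) (s)))))))
2. (h (t (t (g (f (f (p))) (p)) (h (s) (f (p)))) (s)) (m (g (f (m (t (s) (s)))) (f (m (t (s) (s)))))))  →  (h (t (g (f (f (p))) (p)) (h (s) (f (p)))) (m (g (f (m (t (s) (s)))) (f (m (t (s) (s)))))))
3. (h (t (g (f (f (p))) (p)) (h (s) (f (p)))) (m (g (f (m (t (s) (s)))) (f (m (t (s) (s)))))))  →  (h (t (g (f (f (p))) (p)) (h (s) (f (p)))) (m (g (f (m (s))) (f (m (t (s) (s)))))))
4. (h (t (g (f (f (p))) (p)) (h (s) (f (p)))) (m (g (f (m (s))) (f (m (t (s) (s)))))))  →  (h (t (g (f (f (p))) (p)) (h (s) (f (p)))) (m (g (f (m (s))) (f (m (s))))))


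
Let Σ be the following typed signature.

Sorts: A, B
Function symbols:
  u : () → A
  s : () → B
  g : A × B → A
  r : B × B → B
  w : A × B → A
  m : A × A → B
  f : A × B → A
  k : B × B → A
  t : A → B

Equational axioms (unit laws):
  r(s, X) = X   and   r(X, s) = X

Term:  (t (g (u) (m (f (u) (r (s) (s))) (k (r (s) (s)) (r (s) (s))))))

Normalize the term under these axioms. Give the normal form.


1. (t (g (u) (m (f (u) (r (s) (s))) (k (r (s) (s)) (r (s) (s))))))  →  (t (g (u) (m (f (u) (s)) (k (r (s) (s)) (r (s) (s))))))
2. (t (g (u) (m (f (u) (s)) (k (r (s) (s)) (r (s) (s))))))  →  (t (g (u) (m (f (u) (s)) (k (s) (r (s) (s))))))
3. (t (g (u) (m (f (u) (s)) (k (s) (r (s) (s))))))  →  (t (g (u) (m (f (u) (s)) (k (s) (s)))))

normal form = (t (g (u) (m (f (u) (s)) (k (s) (s)))))


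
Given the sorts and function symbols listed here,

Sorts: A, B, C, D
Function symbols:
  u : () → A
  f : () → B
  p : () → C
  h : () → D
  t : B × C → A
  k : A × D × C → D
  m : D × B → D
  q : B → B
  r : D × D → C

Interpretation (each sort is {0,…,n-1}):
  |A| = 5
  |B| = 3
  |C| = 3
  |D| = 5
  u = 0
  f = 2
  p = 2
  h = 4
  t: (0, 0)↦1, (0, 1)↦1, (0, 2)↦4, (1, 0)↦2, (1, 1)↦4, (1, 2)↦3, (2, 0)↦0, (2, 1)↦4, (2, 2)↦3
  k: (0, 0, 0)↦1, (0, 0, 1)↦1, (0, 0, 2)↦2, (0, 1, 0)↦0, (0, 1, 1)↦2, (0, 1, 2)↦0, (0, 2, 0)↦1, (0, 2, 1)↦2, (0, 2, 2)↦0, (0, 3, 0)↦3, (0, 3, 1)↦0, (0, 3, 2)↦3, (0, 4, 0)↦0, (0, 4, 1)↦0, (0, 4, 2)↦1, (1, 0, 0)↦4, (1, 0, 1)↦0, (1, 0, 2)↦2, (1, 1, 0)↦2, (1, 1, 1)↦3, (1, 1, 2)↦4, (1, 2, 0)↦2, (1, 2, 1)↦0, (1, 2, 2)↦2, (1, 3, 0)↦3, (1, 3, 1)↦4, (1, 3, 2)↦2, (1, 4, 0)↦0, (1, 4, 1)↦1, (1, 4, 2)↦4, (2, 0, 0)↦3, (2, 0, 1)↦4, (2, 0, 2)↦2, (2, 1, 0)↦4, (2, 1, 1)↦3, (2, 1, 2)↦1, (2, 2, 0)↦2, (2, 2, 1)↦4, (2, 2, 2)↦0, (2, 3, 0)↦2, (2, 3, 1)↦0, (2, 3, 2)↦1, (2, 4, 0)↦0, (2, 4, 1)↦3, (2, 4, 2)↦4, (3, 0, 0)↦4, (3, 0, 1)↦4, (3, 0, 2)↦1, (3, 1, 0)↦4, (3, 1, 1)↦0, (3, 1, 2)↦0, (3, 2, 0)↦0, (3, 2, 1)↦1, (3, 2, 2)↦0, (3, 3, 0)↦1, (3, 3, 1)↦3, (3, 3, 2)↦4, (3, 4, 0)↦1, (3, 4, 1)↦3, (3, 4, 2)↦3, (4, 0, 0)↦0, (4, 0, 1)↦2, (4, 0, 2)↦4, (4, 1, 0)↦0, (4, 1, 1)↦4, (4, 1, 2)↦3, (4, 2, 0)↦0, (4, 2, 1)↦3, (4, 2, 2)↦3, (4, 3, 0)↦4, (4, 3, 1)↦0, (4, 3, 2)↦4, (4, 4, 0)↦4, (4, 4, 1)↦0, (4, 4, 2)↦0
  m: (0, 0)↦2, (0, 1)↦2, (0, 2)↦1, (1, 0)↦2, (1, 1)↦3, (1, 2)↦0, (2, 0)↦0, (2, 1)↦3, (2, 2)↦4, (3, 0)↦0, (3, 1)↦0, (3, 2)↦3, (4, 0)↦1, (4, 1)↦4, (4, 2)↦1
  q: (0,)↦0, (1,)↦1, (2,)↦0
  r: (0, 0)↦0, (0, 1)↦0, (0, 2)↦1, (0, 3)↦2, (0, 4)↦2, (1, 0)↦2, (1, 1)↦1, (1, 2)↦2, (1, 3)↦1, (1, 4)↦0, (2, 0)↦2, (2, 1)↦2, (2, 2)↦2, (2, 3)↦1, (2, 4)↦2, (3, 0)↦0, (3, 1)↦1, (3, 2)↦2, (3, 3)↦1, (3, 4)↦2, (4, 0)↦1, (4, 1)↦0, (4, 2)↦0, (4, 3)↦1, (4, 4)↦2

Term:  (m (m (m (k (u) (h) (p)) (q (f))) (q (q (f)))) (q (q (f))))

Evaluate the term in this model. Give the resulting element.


value = 2

  u = 0
  h = 4
  p = 2
  (k (u) (h) (p)) = k(0, 4, 2) = 1
  f = 2
  (q (f)) = q(2,) = 0
  (m (k (u) (h) (p)) (q (f))) = m(1, 0) = 2
  f = 2
  (q (f)) = q(2,) = 0
  (q (q (f))) = q(0,) = 0
  (m (m (k (u) (h) (p)) (q (f))) (q (q (f)))) = m(2, 0) = 0
  f = 2
  (q (f)) = q(2,) = 0
  (q (q (f))) = q(0,) = 0
  (m (m (m (k (u) (h) (p)) (q (f))) (q (q (f)))) (q (q (f)))) = m(0, 0) = 2


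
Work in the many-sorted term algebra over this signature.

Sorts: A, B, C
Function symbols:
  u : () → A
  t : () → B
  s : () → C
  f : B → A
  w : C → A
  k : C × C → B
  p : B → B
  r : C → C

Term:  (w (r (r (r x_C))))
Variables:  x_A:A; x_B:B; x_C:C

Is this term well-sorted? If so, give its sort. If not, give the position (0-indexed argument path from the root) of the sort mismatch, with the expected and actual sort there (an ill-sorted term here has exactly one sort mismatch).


well-sorted; sort = A

        x_C : C
      (r x_C) : C
    (r (r x_C)) : C
  (r (r (r x_C))) : C
(w (r (r (r x_C)))) : A


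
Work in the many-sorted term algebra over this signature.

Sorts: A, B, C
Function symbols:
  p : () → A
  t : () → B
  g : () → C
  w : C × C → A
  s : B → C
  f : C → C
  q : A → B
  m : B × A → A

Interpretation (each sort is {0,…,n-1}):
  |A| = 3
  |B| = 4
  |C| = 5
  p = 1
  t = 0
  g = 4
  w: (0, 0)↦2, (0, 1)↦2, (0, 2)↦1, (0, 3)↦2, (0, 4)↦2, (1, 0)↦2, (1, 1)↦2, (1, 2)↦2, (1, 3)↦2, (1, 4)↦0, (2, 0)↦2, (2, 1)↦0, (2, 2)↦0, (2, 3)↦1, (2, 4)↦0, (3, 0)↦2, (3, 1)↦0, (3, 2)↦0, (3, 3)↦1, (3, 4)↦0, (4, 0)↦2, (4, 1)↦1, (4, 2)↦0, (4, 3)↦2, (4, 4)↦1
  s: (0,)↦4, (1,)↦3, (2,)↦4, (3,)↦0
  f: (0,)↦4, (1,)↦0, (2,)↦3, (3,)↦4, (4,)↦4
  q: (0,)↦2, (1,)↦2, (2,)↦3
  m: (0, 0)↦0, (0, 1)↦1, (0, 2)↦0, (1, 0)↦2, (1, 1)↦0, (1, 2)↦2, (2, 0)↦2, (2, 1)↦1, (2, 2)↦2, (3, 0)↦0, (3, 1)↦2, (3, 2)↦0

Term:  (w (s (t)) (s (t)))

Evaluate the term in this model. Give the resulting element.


  t = 0
  (s (t)) = s(0,) = 4
  t = 0
  (s (t)) = s(0,) = 4
  (w (s (t)) (s (t))) = w(4, 4) = 1

value = 1


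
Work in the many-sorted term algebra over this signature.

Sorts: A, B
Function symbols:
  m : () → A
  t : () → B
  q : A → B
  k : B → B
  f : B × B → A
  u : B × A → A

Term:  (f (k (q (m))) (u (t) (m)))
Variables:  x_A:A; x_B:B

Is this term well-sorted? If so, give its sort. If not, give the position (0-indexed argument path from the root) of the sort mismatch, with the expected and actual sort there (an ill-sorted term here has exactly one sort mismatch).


ill-sorted at position [1]: expected B, got A

      (m) : A
    (q (m)) : B
  (k (q (m))) : B
    (t) : B
    (m) : A
  (u (t) (m)) : A
(f (k (q (m))) (u (t) (m))) : ✗ arg 1 at [1] has sort A, expected B


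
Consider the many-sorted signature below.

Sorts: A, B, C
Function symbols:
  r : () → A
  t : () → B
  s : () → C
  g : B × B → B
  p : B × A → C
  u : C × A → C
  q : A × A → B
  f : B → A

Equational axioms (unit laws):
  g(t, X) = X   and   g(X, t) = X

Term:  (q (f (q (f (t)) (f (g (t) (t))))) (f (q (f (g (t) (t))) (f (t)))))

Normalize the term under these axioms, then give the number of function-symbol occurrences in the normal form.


size = 13

1. (q (f (q (f (t)) (f (g (t) (t))))) (f (q (f (g (t) (t))) (f (t)))))  →  (q (f (q (f (t)) (f (t)))) (f (q (f (g (t) (t))) (f (t)))))
2. (q (f (q (f (t)) (f (t)))) (f (q (f (g (t) (t))) (f (t)))))  →  (q (f (q (f (t)) (f (t)))) (f (q (f (t)) (f (t)))))
normal form: (q (f (q (f (t)) (f (t)))) (f (q (f (t)) (f (t)))))


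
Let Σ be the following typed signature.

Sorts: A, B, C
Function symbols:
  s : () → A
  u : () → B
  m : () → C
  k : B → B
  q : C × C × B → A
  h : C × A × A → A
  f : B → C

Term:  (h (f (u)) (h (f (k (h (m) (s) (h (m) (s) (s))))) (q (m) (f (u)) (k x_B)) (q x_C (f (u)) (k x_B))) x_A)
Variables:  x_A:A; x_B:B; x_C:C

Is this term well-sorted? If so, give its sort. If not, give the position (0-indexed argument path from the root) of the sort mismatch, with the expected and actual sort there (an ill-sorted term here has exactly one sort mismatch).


ill-sorted at position [1, 0, 0, 0]: expected B, got A

    (u) : B
  (f (u)) : C
          (m) : C
          (s) : A
            (m) : C
            (s) : A
            (s) : A
          (h (m) (s) (s)) : A
        (h (m) (s) (h (m) (s) (s))) : A
      (k (h (m) (s) (h (m) (s) (s)))) : ✗ arg 0 at [1, 0, 0, 0] has sort A, expected B
      (m) : C
        (u) : B
      (f (u)) : C
        x_B : B
      (k x_B) : B
    (q (m) (f (u)) (k x_B)) : A
      x_C : C
        (u) : B
      (f (u)) : C
        x_B : B
      (k x_B) : B
    (q x_C (f (u)) (k x_B)) : A
  x_A : A


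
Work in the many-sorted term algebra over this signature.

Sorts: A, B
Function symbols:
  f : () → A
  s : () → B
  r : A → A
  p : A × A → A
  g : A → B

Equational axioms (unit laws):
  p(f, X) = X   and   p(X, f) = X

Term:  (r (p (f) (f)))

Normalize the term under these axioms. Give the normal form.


normal form = (r (f))

1. (r (p (f) (f)))  →  (r (f))


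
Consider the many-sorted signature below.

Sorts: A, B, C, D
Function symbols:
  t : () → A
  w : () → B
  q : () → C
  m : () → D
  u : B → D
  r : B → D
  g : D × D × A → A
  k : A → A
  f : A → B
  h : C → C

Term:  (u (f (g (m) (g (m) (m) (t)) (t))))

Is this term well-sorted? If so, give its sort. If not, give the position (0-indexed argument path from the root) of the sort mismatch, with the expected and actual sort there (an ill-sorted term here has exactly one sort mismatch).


      (m) : D
        (m) : D
        (m) : D
        (t) : A
      (g (m) (m) (t)) : A
      (t) : A
    (g (m) (g (m) (m) (t)) (t)) : ✗ arg 1 at [0, 0, 1] has sort A, expected D

ill-sorted at position [0, 0, 1]: expected D, got A


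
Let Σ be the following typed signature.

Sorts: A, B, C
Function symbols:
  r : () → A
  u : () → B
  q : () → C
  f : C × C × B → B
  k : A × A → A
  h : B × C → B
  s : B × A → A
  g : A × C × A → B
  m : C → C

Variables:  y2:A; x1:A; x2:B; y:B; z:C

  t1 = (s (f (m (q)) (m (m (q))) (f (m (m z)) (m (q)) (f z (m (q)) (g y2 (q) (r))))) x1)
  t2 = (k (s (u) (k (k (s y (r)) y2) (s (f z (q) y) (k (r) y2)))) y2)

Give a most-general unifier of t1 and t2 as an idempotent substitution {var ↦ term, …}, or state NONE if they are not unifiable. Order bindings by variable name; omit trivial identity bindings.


NONE (not unifiable)

head clash or occurs-check failure — not unifiable


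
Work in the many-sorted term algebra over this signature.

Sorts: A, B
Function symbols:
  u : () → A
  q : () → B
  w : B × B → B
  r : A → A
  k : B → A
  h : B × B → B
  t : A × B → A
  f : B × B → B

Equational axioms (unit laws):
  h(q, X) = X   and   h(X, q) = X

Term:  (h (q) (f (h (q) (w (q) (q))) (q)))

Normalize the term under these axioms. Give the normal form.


normal form = (f (w (q) (q)) (q))

1. (h (q) (f (h (q) (w (q) (q))) (q)))  →  (f (h (q) (w (q) (q))) (q))
2. (f (h (q) (w (q) (q))) (q))  →  (f (w (q) (q)) (q))


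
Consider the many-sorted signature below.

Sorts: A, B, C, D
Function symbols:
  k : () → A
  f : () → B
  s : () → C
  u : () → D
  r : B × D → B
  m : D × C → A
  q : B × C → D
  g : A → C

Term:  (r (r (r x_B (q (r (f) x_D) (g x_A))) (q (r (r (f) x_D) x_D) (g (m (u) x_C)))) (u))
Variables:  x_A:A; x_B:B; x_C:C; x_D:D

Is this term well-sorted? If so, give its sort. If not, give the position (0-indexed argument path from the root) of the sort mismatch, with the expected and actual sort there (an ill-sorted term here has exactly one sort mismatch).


well-sorted; sort = B

      x_B : B
          (f) : B
          x_D : D
        (r (f) x_D) : B
          x_A : A
        (g x_A) : C
      (q (r (f) x_D) (g x_A)) : D
    (r x_B (q (r (f) x_D) (g x_A))) : B
          (f) : B
          x_D : D
        (r (f) x_D) : B
        x_D : D
      (r (r (f) x_D) x_D) : B
          (u) : D
          x_C : C
        (m (u) x_C) : A
      (g (m (u) x_C)) : C
    (q (r (r (f) x_D) x_D) (g (m (u) x_C))) : D
  (r (r x_B (q (r (f) x_D) (g x_A))) (q (r (r (f) x_D) x_D) (g (m (u) x_C)))) : B
  (u) : D
(r (r (r x_B (q (r (f) x_D) (g x_A))) (q (r (r (f) x_D) x_D) (g (m (u) x_C)))) (u)) : B


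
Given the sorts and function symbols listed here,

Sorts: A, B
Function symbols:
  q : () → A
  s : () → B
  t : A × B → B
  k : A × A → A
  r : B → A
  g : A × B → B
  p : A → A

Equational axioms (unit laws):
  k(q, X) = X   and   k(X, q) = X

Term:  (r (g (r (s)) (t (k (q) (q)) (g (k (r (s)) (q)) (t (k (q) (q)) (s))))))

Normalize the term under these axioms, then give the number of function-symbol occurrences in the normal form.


1. (r (g (r (s)) (t (k (q) (q)) (g (k (r (s)) (q)) (t (k (q) (q)) (s))))))  →  (r (g (r (s)) (t (q) (g (k (r (s)) (q)) (t (k (q) (q)) (s))))))
2. (r (g (r (s)) (t (q) (g (k (r (s)) (q)) (t (k (q) (q)) (s))))))  →  (r (g (r (s)) (t (q) (g (r (s)) (t (k (q) (q)) (s))))))
3. (r (g (r (s)) (t (q) (g (r (s)) (t (k (q) (q)) (s))))))  →  (r (g (r (s)) (t (q) (g (r (s)) (t (q) (s))))))
normal form: (r (g (r (s)) (t (q) (g (r (s)) (t (q) (s))))))

size = 12


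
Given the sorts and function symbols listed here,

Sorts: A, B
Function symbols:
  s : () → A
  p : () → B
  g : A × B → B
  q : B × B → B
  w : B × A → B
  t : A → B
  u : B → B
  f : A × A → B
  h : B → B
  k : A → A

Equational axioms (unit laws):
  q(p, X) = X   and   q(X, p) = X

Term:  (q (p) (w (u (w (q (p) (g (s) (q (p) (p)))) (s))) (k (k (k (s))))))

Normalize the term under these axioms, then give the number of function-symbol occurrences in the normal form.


size = 11

1. (q (p) (w (u (w (q (p) (g (s) (q (p) (p)))) (s))) (k (k (k (s))))))  →  (w (u (w (q (p) (g (s) (q (p) (p)))) (s))) (k (k (k (s)))))
2. (w (u (w (q (p) (g (s) (q (p) (p)))) (s))) (k (k (k (s)))))  →  (w (u (w (g (s) (q (p) (p))) (s))) (k (k (k (s)))))
3. (w (u (w (g (s) (q (p) (p))) (s))) (k (k (k (s)))))  →  (w (u (w (g (s) (p)) (s))) (k (k (k (s)))))
normal form: (w (u (w (g (s) (p)) (s))) (k (k (k (s)))))


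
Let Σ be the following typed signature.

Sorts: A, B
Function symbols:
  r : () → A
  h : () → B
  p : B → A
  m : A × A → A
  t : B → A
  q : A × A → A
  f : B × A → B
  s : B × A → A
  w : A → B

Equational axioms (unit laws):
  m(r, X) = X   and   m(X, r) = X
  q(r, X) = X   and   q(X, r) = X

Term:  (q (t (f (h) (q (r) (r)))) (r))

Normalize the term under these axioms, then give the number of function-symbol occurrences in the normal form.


1. (q (t (f (h) (q (r) (r)))) (r))  →  (t (f (h) (q (r) (r))))
2. (t (f (h) (q (r) (r))))  →  (t (f (h) (r)))
normal form: (t (f (h) (r)))

size = 4


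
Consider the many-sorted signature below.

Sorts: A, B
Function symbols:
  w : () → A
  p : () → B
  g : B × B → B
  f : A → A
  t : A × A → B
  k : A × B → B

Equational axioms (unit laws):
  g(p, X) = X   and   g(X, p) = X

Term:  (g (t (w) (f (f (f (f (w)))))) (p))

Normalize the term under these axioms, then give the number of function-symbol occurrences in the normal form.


size = 7

1. (g (t (w) (f (f (f (f (w)))))) (p))  →  (t (w) (f (f (f (f (w))))))
normal form: (t (w) (f (f (f (f (w))))))


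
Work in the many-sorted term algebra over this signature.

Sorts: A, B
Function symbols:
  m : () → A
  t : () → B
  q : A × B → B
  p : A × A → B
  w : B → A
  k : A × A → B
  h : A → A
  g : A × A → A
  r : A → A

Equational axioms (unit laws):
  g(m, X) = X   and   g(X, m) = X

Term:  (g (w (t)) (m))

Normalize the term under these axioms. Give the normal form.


normal form = (w (t))

1. (g (w (t)) (m))  →  (w (t))


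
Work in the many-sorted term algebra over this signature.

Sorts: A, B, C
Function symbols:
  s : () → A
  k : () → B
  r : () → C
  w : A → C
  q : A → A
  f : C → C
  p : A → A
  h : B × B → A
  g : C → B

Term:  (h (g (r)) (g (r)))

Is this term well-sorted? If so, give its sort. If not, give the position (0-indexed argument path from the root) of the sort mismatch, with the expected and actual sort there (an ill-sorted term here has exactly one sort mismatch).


    (r) : C
  (g (r)) : B
    (r) : C
  (g (r)) : B
(h (g (r)) (g (r))) : A

well-sorted; sort = A


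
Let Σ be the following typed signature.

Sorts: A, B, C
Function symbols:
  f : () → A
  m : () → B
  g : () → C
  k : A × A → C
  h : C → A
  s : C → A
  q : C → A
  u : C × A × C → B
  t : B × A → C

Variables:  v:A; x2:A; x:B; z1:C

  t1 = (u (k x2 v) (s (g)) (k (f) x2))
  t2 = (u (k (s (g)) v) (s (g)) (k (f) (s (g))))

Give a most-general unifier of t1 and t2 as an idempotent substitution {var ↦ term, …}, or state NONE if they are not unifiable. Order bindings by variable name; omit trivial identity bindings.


{x2 ↦ (s (g))}


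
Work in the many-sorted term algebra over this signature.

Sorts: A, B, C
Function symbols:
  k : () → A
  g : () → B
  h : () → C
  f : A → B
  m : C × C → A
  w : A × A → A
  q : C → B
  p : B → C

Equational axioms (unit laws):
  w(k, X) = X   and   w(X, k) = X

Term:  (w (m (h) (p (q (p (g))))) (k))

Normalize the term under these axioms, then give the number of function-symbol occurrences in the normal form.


size = 6

1. (w (m (h) (p (q (p (g))))) (k))  →  (m (h) (p (q (p (g)))))
normal form: (m (h) (p (q (p (g)))))


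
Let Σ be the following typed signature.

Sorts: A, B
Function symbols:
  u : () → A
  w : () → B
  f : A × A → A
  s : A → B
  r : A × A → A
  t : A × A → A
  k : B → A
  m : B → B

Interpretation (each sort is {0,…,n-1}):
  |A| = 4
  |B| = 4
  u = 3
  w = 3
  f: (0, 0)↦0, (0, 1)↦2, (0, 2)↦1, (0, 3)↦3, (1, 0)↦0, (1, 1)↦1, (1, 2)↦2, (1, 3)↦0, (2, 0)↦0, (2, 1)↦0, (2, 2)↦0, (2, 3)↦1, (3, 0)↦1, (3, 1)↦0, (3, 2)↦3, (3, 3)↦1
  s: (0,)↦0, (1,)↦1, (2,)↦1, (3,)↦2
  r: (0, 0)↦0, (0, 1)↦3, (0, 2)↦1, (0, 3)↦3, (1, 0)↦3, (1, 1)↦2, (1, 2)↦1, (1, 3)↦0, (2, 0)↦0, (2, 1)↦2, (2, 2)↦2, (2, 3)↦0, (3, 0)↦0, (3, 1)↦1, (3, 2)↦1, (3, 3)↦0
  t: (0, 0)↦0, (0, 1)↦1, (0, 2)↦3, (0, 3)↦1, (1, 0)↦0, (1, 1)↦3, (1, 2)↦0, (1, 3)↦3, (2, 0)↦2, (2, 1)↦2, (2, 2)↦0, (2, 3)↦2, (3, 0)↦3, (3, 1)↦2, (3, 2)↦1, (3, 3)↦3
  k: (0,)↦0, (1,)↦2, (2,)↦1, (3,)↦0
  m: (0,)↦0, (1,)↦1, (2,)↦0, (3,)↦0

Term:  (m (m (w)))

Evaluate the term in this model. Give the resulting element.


value = 0

  w = 3
  (m (w)) = m(3,) = 0
  (m (m (w))) = m(0,) = 0


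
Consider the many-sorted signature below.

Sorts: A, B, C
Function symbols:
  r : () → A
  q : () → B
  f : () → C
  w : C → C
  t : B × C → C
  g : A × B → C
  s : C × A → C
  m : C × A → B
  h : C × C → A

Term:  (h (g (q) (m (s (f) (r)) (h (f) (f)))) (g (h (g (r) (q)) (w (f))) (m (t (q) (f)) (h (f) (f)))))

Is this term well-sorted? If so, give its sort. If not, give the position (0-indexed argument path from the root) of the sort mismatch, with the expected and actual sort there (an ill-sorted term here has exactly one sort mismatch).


    (q) : B
        (f) : C
        (r) : A
      (s (f) (r)) : C
        (f) : C
        (f) : C
      (h (f) (f)) : A
    (m (s (f) (r)) (h (f) (f))) : B
  (g (q) (m (s (f) (r)) (h (f) (f)))) : ✗ arg 0 at [0, 0] has sort B, expected A
        (r) : A
        (q) : B
      (g (r) (q)) : C
        (f) : C
      (w (f)) : C
    (h (g (r) (q)) (w (f))) : A
        (q) : B
        (f) : C
      (t (q) (f)) : C
        (f) : C
        (f) : C
      (h (f) (f)) : A
    (m (t (q) (f)) (h (f) (f))) : B
  (g (h (g (r) (q)) (w (f))) (m (t (q) (f)) (h (f) (f)))) : C

ill-sorted at position [0, 0]: expected A, got B


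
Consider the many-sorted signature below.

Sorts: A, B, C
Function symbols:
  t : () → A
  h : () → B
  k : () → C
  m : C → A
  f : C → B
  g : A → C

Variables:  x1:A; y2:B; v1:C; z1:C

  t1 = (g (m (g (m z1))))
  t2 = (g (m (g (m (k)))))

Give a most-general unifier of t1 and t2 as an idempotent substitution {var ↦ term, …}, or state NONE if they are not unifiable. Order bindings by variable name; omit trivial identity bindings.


{z1 ↦ (k)}


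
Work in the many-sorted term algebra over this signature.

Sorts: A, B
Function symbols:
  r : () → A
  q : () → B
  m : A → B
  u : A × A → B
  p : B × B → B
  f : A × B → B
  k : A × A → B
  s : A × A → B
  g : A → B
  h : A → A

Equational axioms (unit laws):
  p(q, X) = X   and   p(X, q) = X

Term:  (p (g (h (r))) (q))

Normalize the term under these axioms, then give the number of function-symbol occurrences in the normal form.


size = 3

1. (p (g (h (r))) (q))  →  (g (h (r)))
normal form: (g (h (r)))


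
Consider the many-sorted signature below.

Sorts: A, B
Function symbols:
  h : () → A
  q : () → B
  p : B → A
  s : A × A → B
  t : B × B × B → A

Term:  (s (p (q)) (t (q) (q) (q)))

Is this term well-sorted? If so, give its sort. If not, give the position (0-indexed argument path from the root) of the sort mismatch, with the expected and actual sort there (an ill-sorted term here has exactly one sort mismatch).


    (q) : B
  (p (q)) : A
    (q) : B
    (q) : B
    (q) : B
  (t (q) (q) (q)) : A
(s (p (q)) (t (q) (q) (q))) : B

well-sorted; sort = B


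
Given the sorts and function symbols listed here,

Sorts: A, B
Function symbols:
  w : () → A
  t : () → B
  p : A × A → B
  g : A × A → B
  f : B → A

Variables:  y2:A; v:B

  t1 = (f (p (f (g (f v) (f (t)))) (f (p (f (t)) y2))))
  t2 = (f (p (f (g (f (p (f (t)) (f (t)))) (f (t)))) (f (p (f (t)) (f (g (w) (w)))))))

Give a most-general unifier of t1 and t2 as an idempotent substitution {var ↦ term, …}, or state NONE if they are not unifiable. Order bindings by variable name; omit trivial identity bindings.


{v ↦ (p (f (t)) (f (t))), y2 ↦ (f (g (w) (w)))}


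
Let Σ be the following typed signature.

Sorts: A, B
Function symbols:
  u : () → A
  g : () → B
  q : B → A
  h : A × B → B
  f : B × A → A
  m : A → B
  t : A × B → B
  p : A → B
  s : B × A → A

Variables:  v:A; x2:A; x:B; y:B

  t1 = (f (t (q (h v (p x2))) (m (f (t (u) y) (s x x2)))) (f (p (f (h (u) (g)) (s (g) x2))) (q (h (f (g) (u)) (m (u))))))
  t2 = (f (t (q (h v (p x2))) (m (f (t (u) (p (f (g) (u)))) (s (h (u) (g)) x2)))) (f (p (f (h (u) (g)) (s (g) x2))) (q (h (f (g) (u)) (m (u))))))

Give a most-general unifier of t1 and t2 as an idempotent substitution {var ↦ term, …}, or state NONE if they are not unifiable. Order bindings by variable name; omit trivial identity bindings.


{x ↦ (h (u) (g)), y ↦ (p (f (g) (u)))}


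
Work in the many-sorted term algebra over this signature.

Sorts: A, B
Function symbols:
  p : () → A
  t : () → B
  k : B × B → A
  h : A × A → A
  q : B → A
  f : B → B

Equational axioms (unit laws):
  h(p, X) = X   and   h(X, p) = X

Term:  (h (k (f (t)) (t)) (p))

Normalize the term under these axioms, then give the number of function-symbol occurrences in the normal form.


size = 4

1. (h (k (f (t)) (t)) (p))  →  (k (f (t)) (t))
normal form: (k (f (t)) (t))


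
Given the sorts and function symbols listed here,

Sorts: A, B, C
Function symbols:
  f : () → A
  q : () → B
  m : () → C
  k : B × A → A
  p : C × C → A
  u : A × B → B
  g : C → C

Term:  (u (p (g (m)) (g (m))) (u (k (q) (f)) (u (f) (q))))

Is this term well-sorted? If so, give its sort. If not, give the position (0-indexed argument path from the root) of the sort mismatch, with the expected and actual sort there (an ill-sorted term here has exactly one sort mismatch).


      (m) : C
    (g (m)) : C
      (m) : C
    (g (m)) : C
  (p (g (m)) (g (m))) : A
      (q) : B
      (f) : A
    (k (q) (f)) : A
      (f) : A
      (q) : B
    (u (f) (q)) : B
  (u (k (q) (f)) (u (f) (q))) : B
(u (p (g (m)) (g (m))) (u (k (q) (f)) (u (f) (q)))) : B

well-sorted; sort = B


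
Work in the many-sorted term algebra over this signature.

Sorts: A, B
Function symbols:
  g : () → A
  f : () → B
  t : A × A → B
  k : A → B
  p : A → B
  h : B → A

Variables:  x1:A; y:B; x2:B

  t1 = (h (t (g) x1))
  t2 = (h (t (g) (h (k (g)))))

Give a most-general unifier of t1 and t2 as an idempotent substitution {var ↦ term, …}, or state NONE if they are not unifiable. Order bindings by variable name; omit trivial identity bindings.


{x1 ↦ (h (k (g)))}


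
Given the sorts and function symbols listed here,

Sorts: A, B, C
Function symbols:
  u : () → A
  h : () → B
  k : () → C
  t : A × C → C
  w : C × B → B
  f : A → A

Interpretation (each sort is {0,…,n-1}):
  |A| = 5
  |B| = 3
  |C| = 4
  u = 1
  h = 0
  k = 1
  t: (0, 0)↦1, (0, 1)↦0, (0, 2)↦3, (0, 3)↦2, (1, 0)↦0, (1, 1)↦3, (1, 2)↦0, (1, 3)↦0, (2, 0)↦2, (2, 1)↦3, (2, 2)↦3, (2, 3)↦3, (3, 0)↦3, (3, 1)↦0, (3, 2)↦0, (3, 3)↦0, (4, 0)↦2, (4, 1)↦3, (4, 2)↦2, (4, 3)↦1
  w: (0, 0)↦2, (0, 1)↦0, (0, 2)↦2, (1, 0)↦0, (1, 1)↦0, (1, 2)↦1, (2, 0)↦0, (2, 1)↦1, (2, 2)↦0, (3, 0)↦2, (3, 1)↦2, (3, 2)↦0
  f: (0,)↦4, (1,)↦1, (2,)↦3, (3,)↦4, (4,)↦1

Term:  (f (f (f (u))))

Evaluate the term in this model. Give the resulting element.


value = 1

  u = 1
  (f (u)) = f(1,) = 1
  (f (f (u))) = f(1,) = 1
  (f (f (f (u)))) = f(1,) = 1


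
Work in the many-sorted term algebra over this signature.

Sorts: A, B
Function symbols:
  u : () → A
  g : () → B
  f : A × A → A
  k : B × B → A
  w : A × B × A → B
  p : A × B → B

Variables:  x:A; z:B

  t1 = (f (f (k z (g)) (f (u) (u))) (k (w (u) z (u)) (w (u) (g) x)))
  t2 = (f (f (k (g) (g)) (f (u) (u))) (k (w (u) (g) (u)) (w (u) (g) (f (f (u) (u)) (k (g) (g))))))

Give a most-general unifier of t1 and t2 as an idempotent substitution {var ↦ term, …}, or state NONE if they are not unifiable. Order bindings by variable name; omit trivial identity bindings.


{x ↦ (f (f (u) (u)) (k (g) (g))), z ↦ (g)}


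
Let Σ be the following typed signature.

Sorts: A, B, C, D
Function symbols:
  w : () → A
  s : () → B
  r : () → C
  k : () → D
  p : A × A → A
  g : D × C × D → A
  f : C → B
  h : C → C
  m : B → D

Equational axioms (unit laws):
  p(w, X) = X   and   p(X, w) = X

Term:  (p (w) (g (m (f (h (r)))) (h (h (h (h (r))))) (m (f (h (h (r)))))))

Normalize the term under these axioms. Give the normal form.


1. (p (w) (g (m (f (h (r)))) (h (h (h (h (r))))) (m (f (h (h (r)))))))  →  (g (m (f (h (r)))) (h (h (h (h (r))))) (m (f (h (h (r))))))

normal form = (g (m (f (h (r)))) (h (h (h (h (r))))) (m (f (h (h (r))))))


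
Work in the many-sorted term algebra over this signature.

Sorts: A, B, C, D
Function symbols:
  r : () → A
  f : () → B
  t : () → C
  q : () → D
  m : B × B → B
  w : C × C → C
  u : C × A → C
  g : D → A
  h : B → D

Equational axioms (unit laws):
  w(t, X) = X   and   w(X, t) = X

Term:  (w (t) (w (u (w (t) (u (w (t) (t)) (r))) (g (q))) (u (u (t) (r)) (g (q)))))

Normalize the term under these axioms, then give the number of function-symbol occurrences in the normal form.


size = 13

1. (w (t) (w (u (w (t) (u (w (t) (t)) (r))) (g (q))) (u (u (t) (r)) (g (q)))))  →  (w (u (w (t) (u (w (t) (t)) (r))) (g (q))) (u (u (t) (r)) (g (q))))
2. (w (u (w (t) (u (w (t) (t)) (r))) (g (q))) (u (u (t) (r)) (g (q))))  →  (w (u (u (w (t) (t)) (r)) (g (q))) (u (u (t) (r)) (g (q))))
3. (w (u (u (w (t) (t)) (r)) (g (q))) (u (u (t) (r)) (g (q))))  →  (w (u (u (t) (r)) (g (q))) (u (u (t) (r)) (g (q))))
normal form: (w (u (u (t) (r)) (g (q))) (u (u (t) (r)) (g (q))))


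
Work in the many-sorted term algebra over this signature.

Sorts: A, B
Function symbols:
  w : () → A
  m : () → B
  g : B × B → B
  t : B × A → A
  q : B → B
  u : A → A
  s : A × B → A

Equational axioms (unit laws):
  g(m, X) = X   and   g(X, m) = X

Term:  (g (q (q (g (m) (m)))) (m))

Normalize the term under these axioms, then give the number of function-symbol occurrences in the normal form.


size = 3

1. (g (q (q (g (m) (m)))) (m))  →  (q (q (g (m) (m))))
2. (q (q (g (m) (m))))  →  (q (q (m)))
normal form: (q (q (m)))


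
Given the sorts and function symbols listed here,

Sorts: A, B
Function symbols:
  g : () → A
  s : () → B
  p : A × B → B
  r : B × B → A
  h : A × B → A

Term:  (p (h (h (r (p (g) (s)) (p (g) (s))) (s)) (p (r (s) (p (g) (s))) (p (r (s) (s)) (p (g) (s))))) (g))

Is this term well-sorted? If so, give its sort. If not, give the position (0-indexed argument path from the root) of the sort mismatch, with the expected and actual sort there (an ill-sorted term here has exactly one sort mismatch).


ill-sorted at position [1]: expected B, got A

          (g) : A
          (s) : B
        (p (g) (s)) : B
          (g) : A
          (s) : B
        (p (g) (s)) : B
      (r (p (g) (s)) (p (g) (s))) : A
      (s) : B
    (h (r (p (g) (s)) (p (g) (s))) (s)) : A
        (s) : B
          (g) : A
          (s) : B
        (p (g) (s)) : B
      (r (s) (p (g) (s))) : A
          (s) : B
          (s) : B
        (r (s) (s)) : A
          (g) : A
          (s) : B
        (p (g) (s)) : B
      (p (r (s) (s)) (p (g) (s))) : B
    (p (r (s) (p (g) (s))) (p (r (s) (s)) (p (g) (s)))) : B
  (h (h (r (p (g) (s)) (p (g) (s))) (s)) (p (r (s) (p (g) (s))) (p (r (s) (s)) (p (g) (s))))) : A
  (g) : A
(p (h (h (r (p (g) (s)) (p (g) (s))) (s)) (p (r (s) (p (g) (s))) (p (r (s) (s)) (p (g) (s))))) (g)) : ✗ arg 1 at [1] has sort A, expected B


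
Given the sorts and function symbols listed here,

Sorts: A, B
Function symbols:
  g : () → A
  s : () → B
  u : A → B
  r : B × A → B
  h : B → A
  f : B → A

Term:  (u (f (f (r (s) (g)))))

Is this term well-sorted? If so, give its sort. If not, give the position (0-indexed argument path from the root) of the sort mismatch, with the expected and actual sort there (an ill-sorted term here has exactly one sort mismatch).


        (s) : B
        (g) : A
      (r (s) (g)) : B
    (f (r (s) (g))) : A
  (f (f (r (s) (g)))) : ✗ arg 0 at [0, 0] has sort A, expected B

ill-sorted at position [0, 0]: expected B, got A


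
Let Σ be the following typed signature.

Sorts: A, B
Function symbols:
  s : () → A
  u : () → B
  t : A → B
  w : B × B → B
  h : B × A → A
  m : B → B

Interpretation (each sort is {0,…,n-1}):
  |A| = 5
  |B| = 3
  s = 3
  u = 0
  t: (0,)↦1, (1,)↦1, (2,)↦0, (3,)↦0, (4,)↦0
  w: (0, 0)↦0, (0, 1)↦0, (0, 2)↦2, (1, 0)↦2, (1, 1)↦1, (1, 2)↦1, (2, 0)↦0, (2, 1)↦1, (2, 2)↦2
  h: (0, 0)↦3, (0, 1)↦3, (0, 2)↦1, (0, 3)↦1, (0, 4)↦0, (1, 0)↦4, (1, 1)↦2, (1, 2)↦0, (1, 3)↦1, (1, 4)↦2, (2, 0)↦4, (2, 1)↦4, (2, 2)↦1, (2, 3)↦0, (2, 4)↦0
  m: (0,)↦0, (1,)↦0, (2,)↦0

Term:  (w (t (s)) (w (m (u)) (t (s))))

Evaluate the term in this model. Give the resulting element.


value = 0

  s = 3
  (t (s)) = t(3,) = 0
  u = 0
  (m (u)) = m(0,) = 0
  s = 3
  (t (s)) = t(3,) = 0
  (w (m (u)) (t (s))) = w(0, 0) = 0
  (w (t (s)) (w (m (u)) (t (s)))) = w(0, 0) = 0
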